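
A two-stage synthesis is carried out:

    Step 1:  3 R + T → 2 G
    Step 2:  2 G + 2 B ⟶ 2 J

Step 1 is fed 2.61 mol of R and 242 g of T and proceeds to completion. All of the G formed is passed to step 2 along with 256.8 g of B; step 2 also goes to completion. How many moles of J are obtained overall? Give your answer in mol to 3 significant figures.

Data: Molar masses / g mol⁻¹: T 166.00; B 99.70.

1.74 mol

Step 1:
n(R) = 2.610 mol
n(T) = 242.0 / 166.00 = 1.458 mol
n/ν for R = 2.610/3 = 0.8700
n/ν for T = 1.458/1 = 1.458
Smallest n/ν is R → limiting reagent.
n(G) produced = (2/3) × 2.610 = 1.740 mol
Step 2:
n(G) available = 1.740 mol
n(B) = 256.8 / 99.70 = 2.576 mol
n/ν for G = 1.740/2 = 0.8700
n/ν for B = 2.576/2 = 1.288
Smallest n/ν is G → limiting reagent.
n(J) = (2/2) × 1.740 = 1.740 mol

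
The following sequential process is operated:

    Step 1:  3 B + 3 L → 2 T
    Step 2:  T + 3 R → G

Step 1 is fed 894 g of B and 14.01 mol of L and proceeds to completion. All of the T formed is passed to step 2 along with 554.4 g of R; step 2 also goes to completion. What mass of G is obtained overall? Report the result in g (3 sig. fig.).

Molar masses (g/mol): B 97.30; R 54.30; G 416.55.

1420 g

Step 1:
n(B) = 894.0 / 97.30 = 9.188 mol
n(L) = 14.01 mol
n/ν for B = 9.188/3 = 3.063
n/ν for L = 14.01/3 = 4.670
Smallest n/ν is B → limiting reagent.
n(T) produced = (2/3) × 9.188 = 6.125 mol
Step 2:
n(T) available = 6.125 mol
n(R) = 554.4 / 54.30 = 10.21 mol
n/ν for T = 6.125/1 = 6.125
n/ν for R = 10.21/3 = 3.403
Smallest n/ν is R → limiting reagent.
n(G) = (1/3) × 10.21 = 3.403 mol
mass = 3.403 × 416.55 = 1418 g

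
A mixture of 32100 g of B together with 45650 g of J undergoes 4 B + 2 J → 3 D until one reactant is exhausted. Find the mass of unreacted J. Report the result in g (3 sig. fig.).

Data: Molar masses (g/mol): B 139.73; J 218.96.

20500 g

n(B) = 32100 / 139.73 = 229.7 mol
n(J) = 45650 / 218.96 = 208.5 mol
n/ν → B: 57.43, J: 104.3; B is limiting.
J consumed = (2/4) × 229.7 = 114.9 mol
J remaining = 208.5 − 114.9 = 93.60 mol
mass = 93.60 × 218.96 = 20490 g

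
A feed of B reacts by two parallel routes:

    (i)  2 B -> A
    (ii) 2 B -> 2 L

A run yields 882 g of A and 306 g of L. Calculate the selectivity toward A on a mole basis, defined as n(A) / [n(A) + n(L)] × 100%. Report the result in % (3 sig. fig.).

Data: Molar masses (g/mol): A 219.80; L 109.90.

59.0 %

n(A) = 882 / 219.80 = 4.013 mol
n(L) = 306 / 109.90 = 2.784 mol
selectivity = 4.013/(4.013+2.784) × 100 = 59.04 %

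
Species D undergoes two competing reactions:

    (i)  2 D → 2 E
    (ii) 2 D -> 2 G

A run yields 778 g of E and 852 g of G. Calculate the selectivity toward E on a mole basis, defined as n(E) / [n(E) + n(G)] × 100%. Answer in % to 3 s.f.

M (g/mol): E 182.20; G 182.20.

47.7 %

n(E) = 778 / 182.20 = 4.270 mol
n(G) = 852 / 182.20 = 4.676 mol
selectivity = 4.270/(4.270+4.676) × 100 = 47.73 %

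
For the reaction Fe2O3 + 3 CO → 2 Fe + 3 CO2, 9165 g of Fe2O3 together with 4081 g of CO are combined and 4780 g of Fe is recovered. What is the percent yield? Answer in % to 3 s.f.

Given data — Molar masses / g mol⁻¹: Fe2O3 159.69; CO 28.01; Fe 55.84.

n(Fe2O3) = 9165 / 159.69 = 57.39 mol
n(CO) = 4081 / 28.01 = 145.7 mol
n/ν → Fe2O3: 57.39, CO: 48.57; CO is limiting.
theoretical n(Fe) = (2/3) × 145.7 = 97.13 mol → 5424 g
% yield = 4780 / 5424 × 100 = 88.13 %

88.1 %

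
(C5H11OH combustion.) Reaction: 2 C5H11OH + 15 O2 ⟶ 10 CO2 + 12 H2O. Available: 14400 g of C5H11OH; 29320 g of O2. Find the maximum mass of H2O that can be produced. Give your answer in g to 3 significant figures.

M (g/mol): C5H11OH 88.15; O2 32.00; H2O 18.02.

13200 g

n(C5H11OH) = 14400 / 88.15 = 163.4 mol
n(O2) = 29320 / 32.00 = 916.3 mol
n/ν → C5H11OH: 81.70, O2: 61.09; O2 is limiting.
n(H2O) = (12/15) × 916.3 = 733.0 mol
mass = 733.0 × 18.02 = 13210 g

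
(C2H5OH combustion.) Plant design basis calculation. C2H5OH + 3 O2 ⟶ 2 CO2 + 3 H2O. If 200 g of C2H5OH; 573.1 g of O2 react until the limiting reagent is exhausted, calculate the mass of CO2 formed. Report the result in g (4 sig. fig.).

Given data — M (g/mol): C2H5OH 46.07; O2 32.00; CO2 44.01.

n(C2H5OH) = 200.0 / 46.07 = 4.341 mol
n(O2) = 573.1 / 32.00 = 17.91 mol
n/ν → C2H5OH: 4.341, O2: 5.970; C2H5OH is limiting.
n(CO2) = (2/1) × 4.341 = 8.682 mol
mass = 8.682 × 44.01 = 382.1 g

382.1 g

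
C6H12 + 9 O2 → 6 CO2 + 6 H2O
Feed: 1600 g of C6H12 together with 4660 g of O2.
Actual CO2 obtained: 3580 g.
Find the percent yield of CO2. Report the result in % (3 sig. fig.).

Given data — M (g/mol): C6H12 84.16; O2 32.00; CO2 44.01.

83.8 %

n(C6H12) = 1600 / 84.16 = 19.01 mol
n(O2) = 4660 / 32.00 = 145.6 mol
n/ν for C6H12 = 19.01/1 = 19.01
n/ν for O2 = 145.6/9 = 16.18
Smallest n/ν is O2 → limiting reagent.
theoretical n(CO2) = (6/9) × 145.6 = 97.07 mol → 4272 g
% yield = 3580 / 4272 × 100 = 83.80 %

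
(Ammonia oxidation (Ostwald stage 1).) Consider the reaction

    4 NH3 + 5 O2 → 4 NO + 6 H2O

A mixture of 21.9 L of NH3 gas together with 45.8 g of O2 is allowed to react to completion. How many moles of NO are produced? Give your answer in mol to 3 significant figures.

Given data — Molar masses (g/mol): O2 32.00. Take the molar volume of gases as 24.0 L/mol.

n(NH3) = 21.90 / 24.0 = 0.9125 mol
n(O2) = 45.80 / 32.00 = 1.431 mol
n/ν → NH3: 0.2281, O2: 0.2862; NH3 is limiting.
n(NO) = (4/4) × 0.9125 = 0.9125 mol

0.913 mol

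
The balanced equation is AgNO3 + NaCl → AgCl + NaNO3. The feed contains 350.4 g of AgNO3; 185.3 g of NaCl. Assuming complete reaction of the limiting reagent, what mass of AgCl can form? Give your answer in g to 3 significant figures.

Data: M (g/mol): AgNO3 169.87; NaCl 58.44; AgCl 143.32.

296 g

n(AgNO3) = 350.4 / 169.87 = 2.063 mol
n(NaCl) = 185.3 / 58.44 = 3.171 mol
n/ν → AgNO3: 2.063, NaCl: 3.171; AgNO3 is limiting.
n(AgCl) = (1/1) × 2.063 = 2.063 mol
mass = 2.063 × 143.32 = 295.7 g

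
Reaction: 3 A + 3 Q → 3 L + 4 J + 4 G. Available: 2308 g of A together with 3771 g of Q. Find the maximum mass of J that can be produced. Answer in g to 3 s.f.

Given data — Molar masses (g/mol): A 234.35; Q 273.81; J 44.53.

n(A) = 2308 / 234.35 = 9.849 mol
n(Q) = 3771 / 273.81 = 13.77 mol
n/ν for A = 9.849/3 = 3.283
n/ν for Q = 13.77/3 = 4.590
Smallest n/ν is A → limiting reagent.
n(J) = (4/3) × 9.849 = 13.13 mol
mass = 13.13 × 44.53 = 584.7 g

585 g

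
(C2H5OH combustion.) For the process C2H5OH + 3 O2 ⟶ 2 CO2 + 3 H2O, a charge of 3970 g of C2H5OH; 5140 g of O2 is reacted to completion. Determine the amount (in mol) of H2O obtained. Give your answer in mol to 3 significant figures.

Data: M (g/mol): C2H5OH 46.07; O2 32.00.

161 mol

n(C2H5OH) = 3970 / 46.07 = 86.17 mol
n(O2) = 5140 / 32.00 = 160.6 mol
n/ν → C2H5OH: 86.17, O2: 53.53; O2 is limiting.
n(H2O) = (3/3) × 160.6 = 160.6 mol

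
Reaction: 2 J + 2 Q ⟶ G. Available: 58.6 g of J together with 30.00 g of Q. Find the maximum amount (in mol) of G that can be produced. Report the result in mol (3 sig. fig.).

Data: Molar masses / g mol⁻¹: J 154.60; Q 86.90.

n(J) = 58.60 / 154.60 = 0.3790 mol
n(Q) = 30.00 / 86.90 = 0.3452 mol
n/ν for J = 0.3790/2 = 0.1895
n/ν for Q = 0.3452/2 = 0.1726
Smallest n/ν is Q → limiting reagent.
n(G) = (1/2) × 0.3452 = 0.1726 mol

0.173 mol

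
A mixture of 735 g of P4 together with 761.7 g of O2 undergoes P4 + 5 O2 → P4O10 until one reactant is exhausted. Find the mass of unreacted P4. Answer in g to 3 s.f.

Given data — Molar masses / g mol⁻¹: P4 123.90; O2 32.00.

145 g

n(P4) = 735.0 / 123.90 = 5.932 mol
n(O2) = 761.7 / 32.00 = 23.80 mol
n/ν for P4 = 5.932/1 = 5.932
n/ν for O2 = 23.80/5 = 4.760
Smallest n/ν is O2 → limiting reagent.
P4 consumed = (1/5) × 23.80 = 4.760 mol
P4 remaining = 5.932 − 4.760 = 1.172 mol
mass = 1.172 × 123.90 = 145.2 g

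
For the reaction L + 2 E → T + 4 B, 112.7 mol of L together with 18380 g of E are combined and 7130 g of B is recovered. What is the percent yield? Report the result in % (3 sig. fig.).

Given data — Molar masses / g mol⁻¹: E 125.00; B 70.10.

34.6 %

n(L) = 112.7 mol
n(E) = 18380 / 125.00 = 147.0 mol
n/ν for L = 112.7/1 = 112.7
n/ν for E = 147.0/2 = 73.50
Smallest n/ν is E → limiting reagent.
theoretical n(B) = (4/2) × 147.0 = 294.0 mol → 20610 g
% yield = 7130 / 20610 × 100 = 34.59 %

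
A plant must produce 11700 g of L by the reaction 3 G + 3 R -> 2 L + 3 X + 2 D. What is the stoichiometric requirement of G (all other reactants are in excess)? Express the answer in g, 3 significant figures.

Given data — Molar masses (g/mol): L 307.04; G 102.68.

5870 g

n(L) = 11700 / 307.04 = 38.11 mol
n(G) = (3/2) × 38.11 = 57.17 mol
mass = 57.17 × 102.68 = 5870 g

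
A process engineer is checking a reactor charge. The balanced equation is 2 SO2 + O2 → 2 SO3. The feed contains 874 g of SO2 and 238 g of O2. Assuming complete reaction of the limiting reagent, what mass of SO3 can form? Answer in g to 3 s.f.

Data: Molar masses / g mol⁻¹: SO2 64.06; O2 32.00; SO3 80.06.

1090 g

n(SO2) = 874.0 / 64.06 = 13.64 mol
n(O2) = 238.0 / 32.00 = 7.438 mol
n/ν for SO2 = 13.64/2 = 6.820
n/ν for O2 = 7.438/1 = 7.438
Smallest n/ν is SO2 → limiting reagent.
n(SO3) = (2/2) × 13.64 = 13.64 mol
mass = 13.64 × 80.06 = 1092 g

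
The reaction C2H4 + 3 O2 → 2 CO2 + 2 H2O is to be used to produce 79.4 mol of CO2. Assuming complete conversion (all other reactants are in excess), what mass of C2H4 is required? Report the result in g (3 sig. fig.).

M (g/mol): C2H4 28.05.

1110 g

n(CO2) = 79.40 mol
n(C2H4) = (1/2) × 79.40 = 39.70 mol
mass = 39.70 × 28.05 = 1114 g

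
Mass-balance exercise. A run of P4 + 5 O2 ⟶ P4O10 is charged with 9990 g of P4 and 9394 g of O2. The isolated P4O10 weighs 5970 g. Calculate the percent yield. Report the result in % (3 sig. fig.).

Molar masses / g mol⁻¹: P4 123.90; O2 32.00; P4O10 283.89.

35.8 %

n(P4) = 9990 / 123.90 = 80.63 mol
n(O2) = 9394 / 32.00 = 293.6 mol
n/ν for P4 = 80.63/1 = 80.63
n/ν for O2 = 293.6/5 = 58.72
Smallest n/ν is O2 → limiting reagent.
theoretical n(P4O10) = (1/5) × 293.6 = 58.72 mol → 16670 g
% yield = 5970 / 16670 × 100 = 35.81 %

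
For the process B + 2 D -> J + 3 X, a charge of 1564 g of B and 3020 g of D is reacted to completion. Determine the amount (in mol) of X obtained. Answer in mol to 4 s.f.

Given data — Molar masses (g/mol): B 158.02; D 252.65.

n(B) = 1564 / 158.02 = 9.897 mol
n(D) = 3020 / 252.65 = 11.95 mol
n/ν for B = 9.897/1 = 9.897
n/ν for D = 11.95/2 = 5.975
Smallest n/ν is D → limiting reagent.
n(X) = (3/2) × 11.95 = 17.93 mol

17.93 mol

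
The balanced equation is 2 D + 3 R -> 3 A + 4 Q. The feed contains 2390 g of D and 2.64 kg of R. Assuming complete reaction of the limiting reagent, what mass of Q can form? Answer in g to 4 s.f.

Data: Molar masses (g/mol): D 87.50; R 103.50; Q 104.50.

n(D) = 2390 / 87.50 = 27.31 mol
n(R) = 2.640×1000 / 103.50 = 25.51 mol
n/ν for D = 27.31/2 = 13.66
n/ν for R = 25.51/3 = 8.503
Smallest n/ν is R → limiting reagent.
n(Q) = (4/3) × 25.51 = 34.01 mol
mass = 34.01 × 104.50 = 3554 g

3554 g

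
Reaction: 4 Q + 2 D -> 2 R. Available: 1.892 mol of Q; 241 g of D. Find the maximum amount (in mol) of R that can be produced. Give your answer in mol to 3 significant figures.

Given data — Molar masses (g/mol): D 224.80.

0.946 mol

n(Q) = 1.892 mol
n(D) = 241.0 / 224.80 = 1.072 mol
n/ν for Q = 1.892/4 = 0.4730
n/ν for D = 1.072/2 = 0.5360
Smallest n/ν is Q → limiting reagent.
n(R) = (2/4) × 1.892 = 0.9460 mol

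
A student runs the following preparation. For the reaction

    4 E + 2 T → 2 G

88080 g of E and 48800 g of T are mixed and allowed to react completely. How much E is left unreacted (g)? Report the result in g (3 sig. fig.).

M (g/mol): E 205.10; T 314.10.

n(E) = 88080 / 205.10 = 429.4 mol
n(T) = 48800 / 314.10 = 155.4 mol
n/ν for E = 429.4/4 = 107.4
n/ν for T = 155.4/2 = 77.70
Smallest n/ν is T → limiting reagent.
E consumed = (4/2) × 155.4 = 310.8 mol
E remaining = 429.4 − 310.8 = 118.6 mol
mass = 118.6 × 205.10 = 24320 g

24300 g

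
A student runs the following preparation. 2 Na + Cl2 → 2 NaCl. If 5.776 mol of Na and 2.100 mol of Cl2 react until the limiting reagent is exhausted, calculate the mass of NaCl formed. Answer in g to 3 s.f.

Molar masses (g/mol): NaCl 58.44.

245 g

n(Na) = 5.776 mol
n(Cl2) = 2.100 mol
n/ν → Na: 2.888, Cl2: 2.100; Cl2 is limiting.
n(NaCl) = (2/1) × 2.100 = 4.200 mol
mass = 4.200 × 58.44 = 245.4 g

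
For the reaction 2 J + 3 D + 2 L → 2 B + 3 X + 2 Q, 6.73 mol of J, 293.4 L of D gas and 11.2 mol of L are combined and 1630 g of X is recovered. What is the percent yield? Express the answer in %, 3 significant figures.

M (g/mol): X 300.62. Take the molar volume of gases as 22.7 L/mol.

n(J) = 6.730 mol
n(D) = 293.4 / 22.7 = 12.93 mol
n(L) = 11.20 mol
n/ν → J: 3.365, D: 4.310, L: 5.600; J is limiting.
theoretical n(X) = (3/2) × 6.730 = 10.10 mol → 3036 g
% yield = 1630 / 3036 × 100 = 53.69 %

53.7 %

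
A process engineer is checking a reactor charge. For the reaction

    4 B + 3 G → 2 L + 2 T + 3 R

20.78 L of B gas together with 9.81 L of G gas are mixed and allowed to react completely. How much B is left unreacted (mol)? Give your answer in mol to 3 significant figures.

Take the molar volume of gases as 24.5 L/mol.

n(B) = 20.78 / 24.5 = 0.8482 mol
n(G) = 9.810 / 24.5 = 0.4004 mol
n/ν → B: 0.2121, G: 0.1335; G is limiting.
B consumed = (4/3) × 0.4004 = 0.5339 mol
B remaining = 0.8482 − 0.5339 = 0.3143 mol

0.314 mol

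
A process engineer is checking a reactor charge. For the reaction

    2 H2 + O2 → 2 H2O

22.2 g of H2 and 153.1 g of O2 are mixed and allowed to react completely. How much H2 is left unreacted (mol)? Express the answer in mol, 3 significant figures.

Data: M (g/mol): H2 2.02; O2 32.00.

n(H2) = 22.20 / 2.02 = 10.99 mol
n(O2) = 153.1 / 32.00 = 4.784 mol
n/ν for H2 = 10.99/2 = 5.495
n/ν for O2 = 4.784/1 = 4.784
Smallest n/ν is O2 → limiting reagent.
H2 consumed = (2/1) × 4.784 = 9.568 mol
H2 remaining = 10.99 − 9.568 = 1.422 mol

1.42 mol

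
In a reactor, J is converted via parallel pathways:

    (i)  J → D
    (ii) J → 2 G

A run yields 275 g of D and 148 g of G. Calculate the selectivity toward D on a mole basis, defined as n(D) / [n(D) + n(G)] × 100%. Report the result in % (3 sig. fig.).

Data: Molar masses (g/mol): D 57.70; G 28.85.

n(D) = 275 / 57.70 = 4.766 mol
n(G) = 148 / 28.85 = 5.130 mol
selectivity = 4.766/(4.766+5.130) × 100 = 48.16 %

48.2 %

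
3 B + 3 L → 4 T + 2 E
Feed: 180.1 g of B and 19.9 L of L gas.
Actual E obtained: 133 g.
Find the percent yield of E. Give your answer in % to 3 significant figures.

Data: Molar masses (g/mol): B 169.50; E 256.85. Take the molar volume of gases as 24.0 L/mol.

n(B) = 180.1 / 169.50 = 1.063 mol
n(L) = 19.90 / 24.0 = 0.8292 mol
n/ν for B = 1.063/3 = 0.3543
n/ν for L = 0.8292/3 = 0.2764
Smallest n/ν is L → limiting reagent.
theoretical n(E) = (2/3) × 0.8292 = 0.5528 mol → 142.0 g
% yield = 133 / 142.0 × 100 = 93.66 %

93.7 %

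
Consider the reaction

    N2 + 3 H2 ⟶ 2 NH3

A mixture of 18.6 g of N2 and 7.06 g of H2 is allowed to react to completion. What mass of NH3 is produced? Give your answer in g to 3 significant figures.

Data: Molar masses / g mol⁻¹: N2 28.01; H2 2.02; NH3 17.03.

22.6 g

n(N2) = 18.60 / 28.01 = 0.6640 mol
n(H2) = 7.060 / 2.02 = 3.495 mol
n/ν for N2 = 0.6640/1 = 0.6640
n/ν for H2 = 3.495/3 = 1.165
Smallest n/ν is N2 → limiting reagent.
n(NH3) = (2/1) × 0.6640 = 1.328 mol
mass = 1.328 × 17.03 = 22.62 g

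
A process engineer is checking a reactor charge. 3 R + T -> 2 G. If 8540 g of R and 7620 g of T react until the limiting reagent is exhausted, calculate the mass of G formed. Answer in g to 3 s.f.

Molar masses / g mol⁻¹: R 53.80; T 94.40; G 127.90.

n(R) = 8540 / 53.80 = 158.7 mol
n(T) = 7620 / 94.40 = 80.72 mol
n/ν for R = 158.7/3 = 52.90
n/ν for T = 80.72/1 = 80.72
Smallest n/ν is R → limiting reagent.
n(G) = (2/3) × 158.7 = 105.8 mol
mass = 105.8 × 127.90 = 13530 g

13500 g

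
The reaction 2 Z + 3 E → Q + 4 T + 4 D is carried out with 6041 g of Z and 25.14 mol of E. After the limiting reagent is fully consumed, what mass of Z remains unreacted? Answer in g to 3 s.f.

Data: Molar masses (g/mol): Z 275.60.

1420 g

n(Z) = 6041 / 275.60 = 21.92 mol
n(E) = 25.14 mol
n/ν for Z = 21.92/2 = 10.96
n/ν for E = 25.14/3 = 8.380
Smallest n/ν is E → limiting reagent.
Z consumed = (2/3) × 25.14 = 16.76 mol
Z remaining = 21.92 − 16.76 = 5.160 mol
mass = 5.160 × 275.60 = 1422 g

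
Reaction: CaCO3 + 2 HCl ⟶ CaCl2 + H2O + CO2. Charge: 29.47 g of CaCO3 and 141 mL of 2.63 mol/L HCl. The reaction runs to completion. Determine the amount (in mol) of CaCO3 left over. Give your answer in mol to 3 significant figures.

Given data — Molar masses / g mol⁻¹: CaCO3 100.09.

0.109 mol

n(CaCO3) = 29.47 / 100.09 = 0.2944 mol
n(HCl) = 2.63 × 141.0/1000 = 0.3708 mol
n/ν for CaCO3 = 0.2944/1 = 0.2944
n/ν for HCl = 0.3708/2 = 0.1854
Smallest n/ν is HCl → limiting reagent.
CaCO3 consumed = (1/2) × 0.3708 = 0.1854 mol
CaCO3 remaining = 0.2944 − 0.1854 = 0.1090 mol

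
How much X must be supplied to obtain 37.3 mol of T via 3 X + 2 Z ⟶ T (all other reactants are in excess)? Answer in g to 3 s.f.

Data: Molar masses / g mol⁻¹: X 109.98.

12300 g

n(T) = 37.30 mol
n(X) = (3/1) × 37.30 = 111.9 mol
mass = 111.9 × 109.98 = 12310 g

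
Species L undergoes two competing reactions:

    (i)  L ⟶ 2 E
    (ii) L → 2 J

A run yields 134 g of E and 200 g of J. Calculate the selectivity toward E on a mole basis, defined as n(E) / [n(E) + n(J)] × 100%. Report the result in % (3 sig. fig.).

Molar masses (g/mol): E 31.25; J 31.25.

n(E) = 134 / 31.25 = 4.288 mol
n(J) = 200 / 31.25 = 6.400 mol
selectivity = 4.288/(4.288+6.400) × 100 = 40.12 %

40.1 %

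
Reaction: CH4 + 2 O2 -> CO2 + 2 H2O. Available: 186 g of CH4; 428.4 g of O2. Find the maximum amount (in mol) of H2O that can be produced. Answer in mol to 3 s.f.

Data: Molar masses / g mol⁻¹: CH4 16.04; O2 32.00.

n(CH4) = 186.0 / 16.04 = 11.60 mol
n(O2) = 428.4 / 32.00 = 13.39 mol
n/ν for CH4 = 11.60/1 = 11.60
n/ν for O2 = 13.39/2 = 6.695
Smallest n/ν is O2 → limiting reagent.
n(H2O) = (2/2) × 13.39 = 13.39 mol

13.4 mol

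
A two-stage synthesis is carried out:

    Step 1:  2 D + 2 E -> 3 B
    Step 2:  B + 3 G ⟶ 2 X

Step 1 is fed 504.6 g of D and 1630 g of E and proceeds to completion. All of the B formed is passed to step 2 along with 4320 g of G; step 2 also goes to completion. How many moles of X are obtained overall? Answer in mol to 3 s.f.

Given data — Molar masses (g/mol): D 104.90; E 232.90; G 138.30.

Step 1:
n(D) = 504.6 / 104.90 = 4.810 mol
n(E) = 1630 / 232.90 = 6.999 mol
n/ν for D = 4.810/2 = 2.405
n/ν for E = 6.999/2 = 3.500
Smallest n/ν is D → limiting reagent.
n(B) produced = (3/2) × 4.810 = 7.215 mol
Step 2:
n(B) available = 7.215 mol
n(G) = 4320 / 138.30 = 31.24 mol
n/ν for B = 7.215/1 = 7.215
n/ν for G = 31.24/3 = 10.41
Smallest n/ν is B → limiting reagent.
n(X) = (2/1) × 7.215 = 14.43 mol

14.4 mol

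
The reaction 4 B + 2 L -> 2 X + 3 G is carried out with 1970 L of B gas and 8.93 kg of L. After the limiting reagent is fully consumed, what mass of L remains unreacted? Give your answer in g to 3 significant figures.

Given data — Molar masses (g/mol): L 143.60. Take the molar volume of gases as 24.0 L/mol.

3040 g

n(B) = 1970 / 24.0 = 82.08 mol
n(L) = 8.930×1000 / 143.60 = 62.19 mol
n/ν → B: 20.52, L: 31.10; B is limiting.
L consumed = (2/4) × 82.08 = 41.04 mol
L remaining = 62.19 − 41.04 = 21.15 mol
mass = 21.15 × 143.60 = 3037 g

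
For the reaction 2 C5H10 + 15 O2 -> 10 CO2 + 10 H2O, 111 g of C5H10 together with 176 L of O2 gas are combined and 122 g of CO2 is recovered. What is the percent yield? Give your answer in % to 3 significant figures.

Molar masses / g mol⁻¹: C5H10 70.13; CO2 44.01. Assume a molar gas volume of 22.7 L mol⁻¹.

n(C5H10) = 111.0 / 70.13 = 1.583 mol
n(O2) = 176.0 / 22.7 = 7.753 mol
n/ν for C5H10 = 1.583/2 = 0.7915
n/ν for O2 = 7.753/15 = 0.5169
Smallest n/ν is O2 → limiting reagent.
theoretical n(CO2) = (10/15) × 7.753 = 5.169 mol → 227.5 g
% yield = 122 / 227.5 × 100 = 53.63 %

53.6 %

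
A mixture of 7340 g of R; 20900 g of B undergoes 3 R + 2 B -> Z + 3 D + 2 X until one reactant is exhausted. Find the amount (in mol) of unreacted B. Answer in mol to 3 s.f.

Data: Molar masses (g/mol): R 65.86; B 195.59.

32.6 mol

n(R) = 7340 / 65.86 = 111.4 mol
n(B) = 20900 / 195.59 = 106.9 mol
n/ν for R = 111.4/3 = 37.13
n/ν for B = 106.9/2 = 53.45
Smallest n/ν is R → limiting reagent.
B consumed = (2/3) × 111.4 = 74.27 mol
B remaining = 106.9 − 74.27 = 32.63 mol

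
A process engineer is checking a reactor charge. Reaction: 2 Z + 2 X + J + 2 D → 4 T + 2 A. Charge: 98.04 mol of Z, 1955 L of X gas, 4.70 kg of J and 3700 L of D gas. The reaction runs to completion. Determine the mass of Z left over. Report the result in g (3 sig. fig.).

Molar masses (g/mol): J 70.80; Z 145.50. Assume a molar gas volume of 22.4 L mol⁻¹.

1570 g

n(Z) = 98.04 mol
n(X) = 1955 / 22.4 = 87.28 mol
n(J) = 4.700×1000 / 70.80 = 66.38 mol
n(D) = 3700 / 22.4 = 165.2 mol
n/ν for Z = 98.04/2 = 49.02
n/ν for X = 87.28/2 = 43.64
n/ν for J = 66.38/1 = 66.38
n/ν for D = 165.2/2 = 82.60
Smallest n/ν is X → limiting reagent.
Z consumed = (2/2) × 87.28 = 87.28 mol
Z remaining = 98.04 − 87.28 = 10.76 mol
mass = 10.76 × 145.50 = 1566 g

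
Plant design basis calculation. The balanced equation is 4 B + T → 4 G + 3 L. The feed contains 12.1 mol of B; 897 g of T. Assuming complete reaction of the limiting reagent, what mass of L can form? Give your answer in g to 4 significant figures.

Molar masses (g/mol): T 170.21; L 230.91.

2096 g

n(B) = 12.10 mol
n(T) = 897.0 / 170.21 = 5.270 mol
n/ν for B = 12.10/4 = 3.025
n/ν for T = 5.270/1 = 5.270
Smallest n/ν is B → limiting reagent.
n(L) = (3/4) × 12.10 = 9.075 mol
mass = 9.075 × 230.91 = 2096 g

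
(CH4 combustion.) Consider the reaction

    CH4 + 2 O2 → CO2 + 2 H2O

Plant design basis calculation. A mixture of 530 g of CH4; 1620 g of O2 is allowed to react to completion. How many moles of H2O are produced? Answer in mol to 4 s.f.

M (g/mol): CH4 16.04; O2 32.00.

n(CH4) = 530.0 / 16.04 = 33.04 mol
n(O2) = 1620 / 32.00 = 50.63 mol
n/ν for CH4 = 33.04/1 = 33.04
n/ν for O2 = 50.63/2 = 25.32
Smallest n/ν is O2 → limiting reagent.
n(H2O) = (2/2) × 50.63 = 50.63 mol

50.63 mol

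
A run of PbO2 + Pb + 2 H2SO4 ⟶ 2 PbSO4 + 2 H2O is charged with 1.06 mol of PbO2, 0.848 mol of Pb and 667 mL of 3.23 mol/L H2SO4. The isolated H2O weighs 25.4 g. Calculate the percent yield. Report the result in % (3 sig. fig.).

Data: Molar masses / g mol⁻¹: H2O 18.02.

83.1 %

n(PbO2) = 1.060 mol
n(Pb) = 0.8480 mol
n(H2SO4) = 3.23 × 667.0/1000 = 2.154 mol
n/ν for PbO2 = 1.060/1 = 1.060
n/ν for Pb = 0.8480/1 = 0.8480
n/ν for H2SO4 = 2.154/2 = 1.077
Smallest n/ν is Pb → limiting reagent.
theoretical n(H2O) = (2/1) × 0.8480 = 1.696 mol → 30.56 g
% yield = 25.4 / 30.56 × 100 = 83.12 %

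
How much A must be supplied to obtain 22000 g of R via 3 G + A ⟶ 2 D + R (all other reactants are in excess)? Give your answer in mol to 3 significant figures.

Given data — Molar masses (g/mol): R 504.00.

43.7 mol

n(R) = 22000 / 504.00 = 43.65 mol
n(A) = (1/1) × 43.65 = 43.65 mol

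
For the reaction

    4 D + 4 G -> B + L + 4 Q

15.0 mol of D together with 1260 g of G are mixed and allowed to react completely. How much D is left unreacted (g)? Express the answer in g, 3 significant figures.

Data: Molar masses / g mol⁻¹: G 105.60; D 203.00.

n(D) = 15.00 mol
n(G) = 1260 / 105.60 = 11.93 mol
n/ν for D = 15.00/4 = 3.750
n/ν for G = 11.93/4 = 2.983
Smallest n/ν is G → limiting reagent.
D consumed = (4/4) × 11.93 = 11.93 mol
D remaining = 15.00 − 11.93 = 3.070 mol
mass = 3.070 × 203.00 = 623.2 g

623 g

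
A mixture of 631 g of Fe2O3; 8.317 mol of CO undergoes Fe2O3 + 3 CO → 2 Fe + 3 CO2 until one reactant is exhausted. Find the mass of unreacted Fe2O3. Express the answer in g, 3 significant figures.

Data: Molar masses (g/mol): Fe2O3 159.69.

188 g

n(Fe2O3) = 631.0 / 159.69 = 3.951 mol
n(CO) = 8.317 mol
n/ν for Fe2O3 = 3.951/1 = 3.951
n/ν for CO = 8.317/3 = 2.772
Smallest n/ν is CO → limiting reagent.
Fe2O3 consumed = (1/3) × 8.317 = 2.772 mol
Fe2O3 remaining = 3.951 − 2.772 = 1.179 mol
mass = 1.179 × 159.69 = 188.3 g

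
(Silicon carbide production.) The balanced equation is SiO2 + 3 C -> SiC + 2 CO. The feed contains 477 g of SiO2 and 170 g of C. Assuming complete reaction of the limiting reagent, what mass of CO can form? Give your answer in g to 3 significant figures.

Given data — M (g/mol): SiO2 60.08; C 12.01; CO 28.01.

n(SiO2) = 477.0 / 60.08 = 7.939 mol
n(C) = 170.0 / 12.01 = 14.15 mol
n/ν → SiO2: 7.939, C: 4.717; C is limiting.
n(CO) = (2/3) × 14.15 = 9.433 mol
mass = 9.433 × 28.01 = 264.2 g

264 g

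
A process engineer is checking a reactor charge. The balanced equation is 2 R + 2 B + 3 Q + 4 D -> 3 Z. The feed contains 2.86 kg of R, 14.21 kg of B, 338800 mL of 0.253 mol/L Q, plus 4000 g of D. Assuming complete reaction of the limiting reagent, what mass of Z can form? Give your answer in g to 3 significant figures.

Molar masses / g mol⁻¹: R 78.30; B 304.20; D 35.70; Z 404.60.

n(R) = 2.860×1000 / 78.30 = 36.53 mol
n(B) = 14.21×1000 / 304.20 = 46.71 mol
n(Q) = 0.253 × 338800/1000 = 85.72 mol
n(D) = 4000 / 35.70 = 112.0 mol
n/ν for R = 36.53/2 = 18.27
n/ν for B = 46.71/2 = 23.36
n/ν for Q = 85.72/3 = 28.57
n/ν for D = 112.0/4 = 28.00
Smallest n/ν is R → limiting reagent.
n(Z) = (3/2) × 36.53 = 54.80 mol
mass = 54.80 × 404.60 = 22170 g

22200 g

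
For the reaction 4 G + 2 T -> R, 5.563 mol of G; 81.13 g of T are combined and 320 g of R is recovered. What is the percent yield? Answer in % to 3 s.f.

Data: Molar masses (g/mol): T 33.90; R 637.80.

n(G) = 5.563 mol
n(T) = 81.13 / 33.90 = 2.393 mol
n/ν for G = 5.563/4 = 1.391
n/ν for T = 2.393/2 = 1.197
Smallest n/ν is T → limiting reagent.
theoretical n(R) = (1/2) × 2.393 = 1.197 mol → 763.4 g
% yield = 320 / 763.4 × 100 = 41.92 %

41.9 %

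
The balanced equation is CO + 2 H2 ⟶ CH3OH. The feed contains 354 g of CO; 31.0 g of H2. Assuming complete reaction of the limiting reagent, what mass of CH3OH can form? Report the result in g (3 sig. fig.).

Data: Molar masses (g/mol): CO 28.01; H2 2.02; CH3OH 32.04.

246 g

n(CO) = 354.0 / 28.01 = 12.64 mol
n(H2) = 31.00 / 2.02 = 15.35 mol
n/ν for CO = 12.64/1 = 12.64
n/ν for H2 = 15.35/2 = 7.675
Smallest n/ν is H2 → limiting reagent.
n(CH3OH) = (1/2) × 15.35 = 7.675 mol
mass = 7.675 × 32.04 = 245.9 g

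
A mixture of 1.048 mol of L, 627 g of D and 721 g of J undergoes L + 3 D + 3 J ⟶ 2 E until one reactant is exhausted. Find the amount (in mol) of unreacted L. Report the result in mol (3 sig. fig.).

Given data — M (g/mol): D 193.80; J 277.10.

n(L) = 1.048 mol
n(D) = 627.0 / 193.80 = 3.235 mol
n(J) = 721.0 / 277.10 = 2.602 mol
n/ν for L = 1.048/1 = 1.048
n/ν for D = 3.235/3 = 1.078
n/ν for J = 2.602/3 = 0.8673
Smallest n/ν is J → limiting reagent.
L consumed = (1/3) × 2.602 = 0.8673 mol
L remaining = 1.048 − 0.8673 = 0.1807 mol

0.181 mol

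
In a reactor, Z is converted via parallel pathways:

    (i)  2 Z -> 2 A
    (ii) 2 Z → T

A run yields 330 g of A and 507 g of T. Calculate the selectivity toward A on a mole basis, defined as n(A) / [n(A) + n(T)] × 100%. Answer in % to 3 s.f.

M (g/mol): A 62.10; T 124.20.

56.6 %

n(A) = 330 / 62.10 = 5.314 mol
n(T) = 507 / 124.20 = 4.082 mol
selectivity = 5.314/(5.314+4.082) × 100 = 56.56 %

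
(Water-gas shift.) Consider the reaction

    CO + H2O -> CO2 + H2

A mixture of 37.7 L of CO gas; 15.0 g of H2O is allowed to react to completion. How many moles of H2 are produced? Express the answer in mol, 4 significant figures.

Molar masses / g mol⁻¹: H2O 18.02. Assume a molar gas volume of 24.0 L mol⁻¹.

0.8324 mol

n(CO) = 37.70 / 24.0 = 1.571 mol
n(H2O) = 15.00 / 18.02 = 0.8324 mol
n/ν for CO = 1.571/1 = 1.571
n/ν for H2O = 0.8324/1 = 0.8324
Smallest n/ν is H2O → limiting reagent.
n(H2) = (1/1) × 0.8324 = 0.8324 mol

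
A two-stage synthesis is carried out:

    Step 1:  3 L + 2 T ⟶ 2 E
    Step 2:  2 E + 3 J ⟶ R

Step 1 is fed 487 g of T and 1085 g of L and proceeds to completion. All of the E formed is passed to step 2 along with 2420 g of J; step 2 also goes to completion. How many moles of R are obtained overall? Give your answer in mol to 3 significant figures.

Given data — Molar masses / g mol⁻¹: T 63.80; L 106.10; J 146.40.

3.41 mol

Step 1:
n(T) = 487.0 / 63.80 = 7.633 mol
n(L) = 1085 / 106.10 = 10.23 mol
n/ν for T = 7.633/2 = 3.817
n/ν for L = 10.23/3 = 3.410
Smallest n/ν is L → limiting reagent.
n(E) produced = (2/3) × 10.23 = 6.820 mol
Step 2:
n(E) available = 6.820 mol
n(J) = 2420 / 146.40 = 16.53 mol
n/ν for E = 6.820/2 = 3.410
n/ν for J = 16.53/3 = 5.510
Smallest n/ν is E → limiting reagent.
n(R) = (1/2) × 6.820 = 3.410 mol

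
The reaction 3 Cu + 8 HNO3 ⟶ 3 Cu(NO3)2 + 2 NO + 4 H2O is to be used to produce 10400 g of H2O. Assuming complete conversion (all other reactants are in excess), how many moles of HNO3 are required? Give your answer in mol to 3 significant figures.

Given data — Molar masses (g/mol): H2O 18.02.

1150 mol

n(H2O) = 10400 / 18.02 = 577.1 mol
n(HNO3) = (8/4) × 577.1 = 1154 mol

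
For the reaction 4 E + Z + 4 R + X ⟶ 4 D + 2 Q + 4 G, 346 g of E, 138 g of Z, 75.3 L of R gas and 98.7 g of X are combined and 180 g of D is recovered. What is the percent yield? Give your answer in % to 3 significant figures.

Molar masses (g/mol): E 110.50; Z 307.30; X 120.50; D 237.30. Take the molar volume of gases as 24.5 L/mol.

42.2 %

n(E) = 346.0 / 110.50 = 3.131 mol
n(Z) = 138.0 / 307.30 = 0.4491 mol
n(R) = 75.30 / 24.5 = 3.073 mol
n(X) = 98.70 / 120.50 = 0.8191 mol
n/ν for E = 3.131/4 = 0.7828
n/ν for Z = 0.4491/1 = 0.4491
n/ν for R = 3.073/4 = 0.7683
n/ν for X = 0.8191/1 = 0.8191
Smallest n/ν is Z → limiting reagent.
theoretical n(D) = (4/1) × 0.4491 = 1.796 mol → 426.2 g
% yield = 180 / 426.2 × 100 = 42.23 %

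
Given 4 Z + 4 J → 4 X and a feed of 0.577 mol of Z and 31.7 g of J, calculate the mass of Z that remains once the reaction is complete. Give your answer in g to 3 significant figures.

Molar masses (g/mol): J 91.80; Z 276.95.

64.2 g

n(Z) = 0.5770 mol
n(J) = 31.70 / 91.80 = 0.3453 mol
n/ν for Z = 0.5770/4 = 0.1443
n/ν for J = 0.3453/4 = 0.08633
Smallest n/ν is J → limiting reagent.
Z consumed = (4/4) × 0.3453 = 0.3453 mol
Z remaining = 0.5770 − 0.3453 = 0.2317 mol
mass = 0.2317 × 276.95 = 64.17 g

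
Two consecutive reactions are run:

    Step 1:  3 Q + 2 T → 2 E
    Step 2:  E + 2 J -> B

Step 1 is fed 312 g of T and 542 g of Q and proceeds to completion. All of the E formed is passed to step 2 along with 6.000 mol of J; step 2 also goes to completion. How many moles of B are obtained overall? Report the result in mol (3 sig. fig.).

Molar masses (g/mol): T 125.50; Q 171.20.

2.11 mol

Step 1:
n(T) = 312.0 / 125.50 = 2.486 mol
n(Q) = 542.0 / 171.20 = 3.166 mol
n/ν for T = 2.486/2 = 1.243
n/ν for Q = 3.166/3 = 1.055
Smallest n/ν is Q → limiting reagent.
n(E) produced = (2/3) × 3.166 = 2.111 mol
Step 2:
n(E) available = 2.111 mol
n(J) = 6.000 mol
n/ν for E = 2.111/1 = 2.111
n/ν for J = 6.000/2 = 3.000
Smallest n/ν is E → limiting reagent.
n(B) = (1/1) × 2.111 = 2.111 mol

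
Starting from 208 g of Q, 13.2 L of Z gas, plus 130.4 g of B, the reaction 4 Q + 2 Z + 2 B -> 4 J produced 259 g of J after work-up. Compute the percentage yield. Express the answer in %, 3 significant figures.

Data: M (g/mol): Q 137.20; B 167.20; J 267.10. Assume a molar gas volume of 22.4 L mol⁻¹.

82.3 %

n(Q) = 208.0 / 137.20 = 1.516 mol
n(Z) = 13.20 / 22.4 = 0.5893 mol
n(B) = 130.4 / 167.20 = 0.7799 mol
n/ν for Q = 1.516/4 = 0.3790
n/ν for Z = 0.5893/2 = 0.2947
n/ν for B = 0.7799/2 = 0.3900
Smallest n/ν is Z → limiting reagent.
theoretical n(J) = (4/2) × 0.5893 = 1.179 mol → 314.9 g
% yield = 259 / 314.9 × 100 = 82.25 %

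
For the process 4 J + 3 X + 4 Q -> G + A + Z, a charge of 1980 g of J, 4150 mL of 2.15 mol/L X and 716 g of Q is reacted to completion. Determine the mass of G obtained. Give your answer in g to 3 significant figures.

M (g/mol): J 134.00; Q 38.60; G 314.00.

934 g

n(J) = 1980 / 134.00 = 14.78 mol
n(X) = 2.15 × 4150/1000 = 8.923 mol
n(Q) = 716.0 / 38.60 = 18.55 mol
n/ν for J = 14.78/4 = 3.695
n/ν for X = 8.923/3 = 2.974
n/ν for Q = 18.55/4 = 4.638
Smallest n/ν is X → limiting reagent.
n(G) = (1/3) × 8.923 = 2.974 mol
mass = 2.974 × 314.00 = 933.8 g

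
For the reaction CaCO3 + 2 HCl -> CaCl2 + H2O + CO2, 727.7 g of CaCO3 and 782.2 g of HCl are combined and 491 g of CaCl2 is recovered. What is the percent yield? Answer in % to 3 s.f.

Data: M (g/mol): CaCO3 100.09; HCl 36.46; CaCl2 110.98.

60.9 %

n(CaCO3) = 727.7 / 100.09 = 7.270 mol
n(HCl) = 782.2 / 36.46 = 21.45 mol
n/ν for CaCO3 = 7.270/1 = 7.270
n/ν for HCl = 21.45/2 = 10.73
Smallest n/ν is CaCO3 → limiting reagent.
theoretical n(CaCl2) = (1/1) × 7.270 = 7.270 mol → 806.8 g
% yield = 491 / 806.8 × 100 = 60.86 %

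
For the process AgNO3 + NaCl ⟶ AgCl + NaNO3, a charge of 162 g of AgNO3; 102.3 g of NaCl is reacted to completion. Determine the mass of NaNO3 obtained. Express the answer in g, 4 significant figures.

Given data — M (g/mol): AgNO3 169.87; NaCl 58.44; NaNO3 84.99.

n(AgNO3) = 162.0 / 169.87 = 0.9537 mol
n(NaCl) = 102.3 / 58.44 = 1.751 mol
n/ν for AgNO3 = 0.9537/1 = 0.9537
n/ν for NaCl = 1.751/1 = 1.751
Smallest n/ν is AgNO3 → limiting reagent.
n(NaNO3) = (1/1) × 0.9537 = 0.9537 mol
mass = 0.9537 × 84.99 = 81.05 g

81.05 g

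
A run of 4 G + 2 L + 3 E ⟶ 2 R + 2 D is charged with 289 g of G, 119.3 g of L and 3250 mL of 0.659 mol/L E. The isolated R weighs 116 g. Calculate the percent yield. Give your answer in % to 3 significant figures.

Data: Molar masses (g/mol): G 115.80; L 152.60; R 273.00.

54.4 %

n(G) = 289.0 / 115.80 = 2.496 mol
n(L) = 119.3 / 152.60 = 0.7818 mol
n(E) = 0.659 × 3250/1000 = 2.142 mol
n/ν → G: 0.6240, L: 0.3909, E: 0.7140; L is limiting.
theoretical n(R) = (2/2) × 0.7818 = 0.7818 mol → 213.4 g
% yield = 116 / 213.4 × 100 = 54.36 %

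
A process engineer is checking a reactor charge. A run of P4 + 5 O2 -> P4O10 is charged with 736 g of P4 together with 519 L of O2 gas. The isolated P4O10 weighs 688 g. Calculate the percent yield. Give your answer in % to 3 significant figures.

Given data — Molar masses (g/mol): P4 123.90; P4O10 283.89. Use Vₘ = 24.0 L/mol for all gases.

n(P4) = 736.0 / 123.90 = 5.940 mol
n(O2) = 519.0 / 24.0 = 21.63 mol
n/ν for P4 = 5.940/1 = 5.940
n/ν for O2 = 21.63/5 = 4.326
Smallest n/ν is O2 → limiting reagent.
theoretical n(P4O10) = (1/5) × 21.63 = 4.326 mol → 1228 g
% yield = 688 / 1228 × 100 = 56.03 %

56.0 %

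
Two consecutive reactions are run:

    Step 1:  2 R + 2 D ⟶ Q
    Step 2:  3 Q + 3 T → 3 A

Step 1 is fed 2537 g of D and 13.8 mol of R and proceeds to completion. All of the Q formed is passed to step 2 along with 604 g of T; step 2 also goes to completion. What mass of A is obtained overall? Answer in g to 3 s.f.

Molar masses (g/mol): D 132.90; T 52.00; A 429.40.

Step 1:
n(D) = 2537 / 132.90 = 19.09 mol
n(R) = 13.80 mol
n/ν for D = 19.09/2 = 9.545
n/ν for R = 13.80/2 = 6.900
Smallest n/ν is R → limiting reagent.
n(Q) produced = (1/2) × 13.80 = 6.900 mol
Step 2:
n(Q) available = 6.900 mol
n(T) = 604.0 / 52.00 = 11.62 mol
n/ν for Q = 6.900/3 = 2.300
n/ν for T = 11.62/3 = 3.873
Smallest n/ν is Q → limiting reagent.
n(A) = (3/3) × 6.900 = 6.900 mol
mass = 6.900 × 429.40 = 2963 g

2960 g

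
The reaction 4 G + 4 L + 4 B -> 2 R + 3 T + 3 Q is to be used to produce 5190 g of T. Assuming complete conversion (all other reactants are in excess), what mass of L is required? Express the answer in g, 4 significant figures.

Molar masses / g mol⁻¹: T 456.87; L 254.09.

3849 g

n(T) = 5190 / 456.87 = 11.36 mol
n(L) = (4/3) × 11.36 = 15.15 mol
mass = 15.15 × 254.09 = 3849 g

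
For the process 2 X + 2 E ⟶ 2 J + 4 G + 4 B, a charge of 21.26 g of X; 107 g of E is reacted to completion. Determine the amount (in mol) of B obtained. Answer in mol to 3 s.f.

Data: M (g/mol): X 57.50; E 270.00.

0.739 mol

n(X) = 21.26 / 57.50 = 0.3697 mol
n(E) = 107.0 / 270.00 = 0.3963 mol
n/ν for X = 0.3697/2 = 0.1849
n/ν for E = 0.3963/2 = 0.1982
Smallest n/ν is X → limiting reagent.
n(B) = (4/2) × 0.3697 = 0.7394 mol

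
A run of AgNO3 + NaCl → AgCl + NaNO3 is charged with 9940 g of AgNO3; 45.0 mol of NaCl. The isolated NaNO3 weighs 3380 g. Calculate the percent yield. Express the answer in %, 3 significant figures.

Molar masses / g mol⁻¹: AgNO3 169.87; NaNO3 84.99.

n(AgNO3) = 9940 / 169.87 = 58.52 mol
n(NaCl) = 45.00 mol
n/ν for AgNO3 = 58.52/1 = 58.52
n/ν for NaCl = 45.00/1 = 45.00
Smallest n/ν is NaCl → limiting reagent.
theoretical n(NaNO3) = (1/1) × 45.00 = 45.00 mol → 3825 g
% yield = 3380 / 3825 × 100 = 88.37 %

88.4 %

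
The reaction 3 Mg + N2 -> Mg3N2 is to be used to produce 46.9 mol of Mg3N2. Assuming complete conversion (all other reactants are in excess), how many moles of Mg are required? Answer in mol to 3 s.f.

141 mol

n(Mg3N2) = 46.90 mol
n(Mg) = (3/1) × 46.90 = 140.7 mol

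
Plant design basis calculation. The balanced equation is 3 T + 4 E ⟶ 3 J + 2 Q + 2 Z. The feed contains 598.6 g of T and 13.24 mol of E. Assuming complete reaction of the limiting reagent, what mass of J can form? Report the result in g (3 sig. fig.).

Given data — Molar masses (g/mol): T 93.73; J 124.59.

796 g

n(T) = 598.6 / 93.73 = 6.386 mol
n(E) = 13.24 mol
n/ν → T: 2.129, E: 3.310; T is limiting.
n(J) = (3/3) × 6.386 = 6.386 mol
mass = 6.386 × 124.59 = 795.6 g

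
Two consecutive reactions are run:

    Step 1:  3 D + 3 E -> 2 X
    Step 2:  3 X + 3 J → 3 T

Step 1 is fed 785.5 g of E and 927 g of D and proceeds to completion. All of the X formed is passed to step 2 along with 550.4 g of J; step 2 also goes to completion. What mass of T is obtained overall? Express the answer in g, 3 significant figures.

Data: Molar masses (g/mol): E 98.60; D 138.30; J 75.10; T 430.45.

Step 1:
n(E) = 785.5 / 98.60 = 7.967 mol
n(D) = 927.0 / 138.30 = 6.703 mol
n/ν → E: 2.656, D: 2.234; D is limiting.
n(X) produced = (2/3) × 6.703 = 4.469 mol
Step 2:
n(X) available = 4.469 mol
n(J) = 550.4 / 75.10 = 7.329 mol
n/ν → X: 1.490, J: 2.443; X is limiting.
n(T) = (3/3) × 4.469 = 4.469 mol
mass = 4.469 × 430.45 = 1924 g

1920 g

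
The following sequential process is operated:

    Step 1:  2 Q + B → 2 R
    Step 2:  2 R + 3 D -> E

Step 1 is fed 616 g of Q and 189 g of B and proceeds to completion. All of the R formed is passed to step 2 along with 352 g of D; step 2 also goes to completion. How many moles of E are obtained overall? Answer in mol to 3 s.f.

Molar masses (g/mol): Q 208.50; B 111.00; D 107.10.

1.10 mol

Step 1:
n(Q) = 616.0 / 208.50 = 2.954 mol
n(B) = 189.0 / 111.00 = 1.703 mol
n/ν for Q = 2.954/2 = 1.477
n/ν for B = 1.703/1 = 1.703
Smallest n/ν is Q → limiting reagent.
n(R) produced = (2/2) × 2.954 = 2.954 mol
Step 2:
n(R) available = 2.954 mol
n(D) = 352.0 / 107.10 = 3.287 mol
n/ν for R = 2.954/2 = 1.477
n/ν for D = 3.287/3 = 1.096
Smallest n/ν is D → limiting reagent.
n(E) = (1/3) × 3.287 = 1.096 mol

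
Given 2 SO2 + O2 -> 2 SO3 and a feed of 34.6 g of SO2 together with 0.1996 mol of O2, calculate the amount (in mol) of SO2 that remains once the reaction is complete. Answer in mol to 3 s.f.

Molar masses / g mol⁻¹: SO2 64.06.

0.141 mol

n(SO2) = 34.60 / 64.06 = 0.5401 mol
n(O2) = 0.1996 mol
n/ν for SO2 = 0.5401/2 = 0.2701
n/ν for O2 = 0.1996/1 = 0.1996
Smallest n/ν is O2 → limiting reagent.
SO2 consumed = (2/1) × 0.1996 = 0.3992 mol
SO2 remaining = 0.5401 − 0.3992 = 0.1409 mol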